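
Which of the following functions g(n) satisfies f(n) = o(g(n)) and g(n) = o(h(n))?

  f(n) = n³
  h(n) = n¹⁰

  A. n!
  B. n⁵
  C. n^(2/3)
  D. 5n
B

We need g(n) with n³ = o(g(n)) and g(n) = o(n¹⁰), i.e. O(n³) ≺ g ≺ O(n¹⁰).
Check each option:
  A. n! — O(n!) does not grow strictly slower than h(n)
  B. n⁵ — O(n⁵) is strictly between O(n³) and O(n¹⁰) ✓
  C. n^(2/3) — O(n^(2/3)) does not grow strictly faster than f(n)
  D. 5n — O(n) does not grow strictly faster than f(n)

Only option B (n⁵) lies strictly between.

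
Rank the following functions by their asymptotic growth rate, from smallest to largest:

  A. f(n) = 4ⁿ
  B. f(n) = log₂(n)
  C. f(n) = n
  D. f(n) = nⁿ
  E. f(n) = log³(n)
B < E < C < A < D

Comparing growth rates:
B = log₂(n) is O(log n)
E = log³(n) is O(log³ n)
C = n is O(n)
A = 4ⁿ is O(4ⁿ)
D = nⁿ is O(nⁿ)

Therefore, the order from slowest to fastest is: B < E < C < A < D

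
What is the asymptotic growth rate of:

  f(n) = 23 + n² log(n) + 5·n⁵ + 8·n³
Θ(n⁵)

Order the terms by growth rate: 23 ≺ n² log(n) ≺ 8·n³ ≺ 5·n⁵.
The fastest-growing term 5·n⁵ dominates as n → ∞; dropping its constant factor gives Θ(n⁵).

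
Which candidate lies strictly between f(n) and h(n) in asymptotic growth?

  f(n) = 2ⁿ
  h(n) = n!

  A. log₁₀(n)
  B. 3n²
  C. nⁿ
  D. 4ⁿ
D

We need g(n) with 2ⁿ = o(g(n)) and g(n) = o(n!), i.e. O(2ⁿ) ≺ g ≺ O(n!).
Check each option:
  A. log₁₀(n) — O(log n) does not grow strictly faster than f(n)
  B. 3n² — O(n²) does not grow strictly faster than f(n)
  C. nⁿ — O(nⁿ) does not grow strictly slower than h(n)
  D. 4ⁿ — O(4ⁿ) is strictly between O(2ⁿ) and O(n!) ✓

Only option D (4ⁿ) lies strictly between.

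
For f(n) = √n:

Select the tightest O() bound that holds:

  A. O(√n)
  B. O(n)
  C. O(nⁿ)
A

f(n) = √n is O(√n).
All listed options are valid Big-O bounds (upper bounds),
but O(√n) is the tightest (smallest valid bound).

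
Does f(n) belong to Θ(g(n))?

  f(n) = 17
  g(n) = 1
True

f(n) = 17 and g(n) = 1 are both O(1).
Since they have the same asymptotic growth rate, f(n) = Θ(g(n)) is true.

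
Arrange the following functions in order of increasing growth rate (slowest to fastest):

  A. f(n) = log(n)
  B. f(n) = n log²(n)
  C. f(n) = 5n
A < C < B

Comparing growth rates:
A = log(n) is O(log n)
C = 5n is O(n)
B = n log²(n) is O(n log² n)

Therefore, the order from slowest to fastest is: A < C < B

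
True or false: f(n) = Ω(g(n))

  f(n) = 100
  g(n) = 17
True

f(n) = 100 and g(n) = 17 are both O(1).
Big-Ω permits equal growth rates (f ≥ c·g for some c > 0), so f(n) = Ω(g(n)) is true.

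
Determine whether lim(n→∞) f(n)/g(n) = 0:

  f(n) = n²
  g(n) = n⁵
True

f(n) = n² is O(n²), and g(n) = n⁵ is O(n⁵).
Since O(n²) grows strictly slower than O(n⁵), f(n) = o(g(n)) is true.
This means lim(n→∞) f(n)/g(n) = 0.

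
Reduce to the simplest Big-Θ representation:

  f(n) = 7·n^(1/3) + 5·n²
Θ(n²)

Order the terms by growth rate: 7·n^(1/3) ≺ 5·n².
The fastest-growing term 5·n² dominates as n → ∞; dropping its constant factor gives Θ(n²).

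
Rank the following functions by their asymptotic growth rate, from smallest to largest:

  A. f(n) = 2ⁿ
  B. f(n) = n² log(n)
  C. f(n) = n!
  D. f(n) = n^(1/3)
D < B < A < C

Comparing growth rates:
D = n^(1/3) is O(n^(1/3))
B = n² log(n) is O(n² log n)
A = 2ⁿ is O(2ⁿ)
C = n! is O(n!)

Therefore, the order from slowest to fastest is: D < B < A < C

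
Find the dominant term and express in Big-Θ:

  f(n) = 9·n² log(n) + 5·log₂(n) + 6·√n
Θ(n² log n)

Order the terms by growth rate: 5·log₂(n) ≺ 6·√n ≺ 9·n² log(n).
The fastest-growing term 9·n² log(n) dominates as n → ∞; dropping its constant factor gives Θ(n² log n).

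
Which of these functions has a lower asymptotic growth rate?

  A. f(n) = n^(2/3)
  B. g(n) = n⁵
A

f(n) = n^(2/3) is O(n^(2/3)), while g(n) = n⁵ is O(n⁵).
Since O(n^(2/3)) grows slower than O(n⁵), f(n) is dominated.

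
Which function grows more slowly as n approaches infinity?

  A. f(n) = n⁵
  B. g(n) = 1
B

f(n) = n⁵ is O(n⁵), while g(n) = 1 is O(1).
Since O(1) grows slower than O(n⁵), g(n) is dominated.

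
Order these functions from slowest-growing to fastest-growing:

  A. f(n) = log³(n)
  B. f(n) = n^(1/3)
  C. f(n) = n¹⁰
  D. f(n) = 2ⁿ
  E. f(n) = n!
A < B < C < D < E

Comparing growth rates:
A = log³(n) is O(log³ n)
B = n^(1/3) is O(n^(1/3))
C = n¹⁰ is O(n¹⁰)
D = 2ⁿ is O(2ⁿ)
E = n! is O(n!)

Therefore, the order from slowest to fastest is: A < B < C < D < E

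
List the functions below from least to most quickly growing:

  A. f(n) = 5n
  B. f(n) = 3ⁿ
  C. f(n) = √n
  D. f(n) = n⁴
C < A < D < B

Comparing growth rates:
C = √n is O(√n)
A = 5n is O(n)
D = n⁴ is O(n⁴)
B = 3ⁿ is O(3ⁿ)

Therefore, the order from slowest to fastest is: C < A < D < B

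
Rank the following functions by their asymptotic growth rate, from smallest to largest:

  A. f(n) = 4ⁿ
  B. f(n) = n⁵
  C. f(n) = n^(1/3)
C < B < A

Comparing growth rates:
C = n^(1/3) is O(n^(1/3))
B = n⁵ is O(n⁵)
A = 4ⁿ is O(4ⁿ)

Therefore, the order from slowest to fastest is: C < B < A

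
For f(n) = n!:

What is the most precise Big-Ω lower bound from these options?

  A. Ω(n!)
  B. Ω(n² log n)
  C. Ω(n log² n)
A

f(n) = n! is Ω(n!).
All listed options are valid Big-Ω bounds (lower bounds),
but Ω(n!) is the tightest (largest valid bound).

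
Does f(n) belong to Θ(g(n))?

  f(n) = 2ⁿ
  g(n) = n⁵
False

f(n) = 2ⁿ is O(2ⁿ), and g(n) = n⁵ is O(n⁵).
Since they have different growth rates, f(n) = Θ(g(n)) is false.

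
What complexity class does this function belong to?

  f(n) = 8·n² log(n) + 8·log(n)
O(n² log n)

The dominant term in 8·n² log(n) + 8·log(n) is 8·n² log(n), which is Θ(n² log n).
Lower-order terms (8·log(n)) are asymptotically negligible.
Constants are absorbed, so the tightest bound is O(n² log n).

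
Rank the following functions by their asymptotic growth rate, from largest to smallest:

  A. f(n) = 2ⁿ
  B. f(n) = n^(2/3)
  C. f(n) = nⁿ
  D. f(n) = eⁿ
C > D > A > B

Comparing growth rates:
C = nⁿ is O(nⁿ)
D = eⁿ is O(eⁿ)
A = 2ⁿ is O(2ⁿ)
B = n^(2/3) is O(n^(2/3))

Therefore, the order from fastest to slowest is: C > D > A > B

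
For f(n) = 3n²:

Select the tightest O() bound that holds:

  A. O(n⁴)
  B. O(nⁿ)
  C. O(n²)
C

f(n) = 3n² is O(n²).
All listed options are valid Big-O bounds (upper bounds),
but O(n²) is the tightest (smallest valid bound).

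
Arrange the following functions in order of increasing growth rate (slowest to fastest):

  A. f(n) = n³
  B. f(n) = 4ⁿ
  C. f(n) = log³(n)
C < A < B

Comparing growth rates:
C = log³(n) is O(log³ n)
A = n³ is O(n³)
B = 4ⁿ is O(4ⁿ)

Therefore, the order from slowest to fastest is: C < A < B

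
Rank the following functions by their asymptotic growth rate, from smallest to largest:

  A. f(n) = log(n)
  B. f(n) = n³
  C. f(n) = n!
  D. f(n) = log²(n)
A < D < B < C

Comparing growth rates:
A = log(n) is O(log n)
D = log²(n) is O(log² n)
B = n³ is O(n³)
C = n! is O(n!)

Therefore, the order from slowest to fastest is: A < D < B < C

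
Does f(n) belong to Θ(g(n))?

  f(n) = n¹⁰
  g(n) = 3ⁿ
False

f(n) = n¹⁰ is O(n¹⁰), and g(n) = 3ⁿ is O(3ⁿ).
Since they have different growth rates, f(n) = Θ(g(n)) is false.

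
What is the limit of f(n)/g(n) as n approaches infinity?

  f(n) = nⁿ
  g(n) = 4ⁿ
∞

Since nⁿ (O(nⁿ)) grows faster than 4ⁿ (O(4ⁿ)),
the ratio f(n)/g(n) → ∞ as n → ∞.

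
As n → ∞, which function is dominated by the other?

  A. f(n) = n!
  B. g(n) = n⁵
B

f(n) = n! is O(n!), while g(n) = n⁵ is O(n⁵).
Since O(n⁵) grows slower than O(n!), g(n) is dominated.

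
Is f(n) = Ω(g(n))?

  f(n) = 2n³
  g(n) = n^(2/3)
True

f(n) = 2n³ is O(n³), and g(n) = n^(2/3) is O(n^(2/3)).
Since O(n³) grows at least as fast as O(n^(2/3)), f(n) = Ω(g(n)) is true.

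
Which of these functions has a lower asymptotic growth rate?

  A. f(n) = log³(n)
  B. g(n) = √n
A

f(n) = log³(n) is O(log³ n), while g(n) = √n is O(√n).
Since O(log³ n) grows slower than O(√n), f(n) is dominated.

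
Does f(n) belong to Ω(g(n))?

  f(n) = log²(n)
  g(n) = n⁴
False

f(n) = log²(n) is O(log² n), and g(n) = n⁴ is O(n⁴).
Since O(log² n) grows slower than O(n⁴), f(n) = Ω(g(n)) is false.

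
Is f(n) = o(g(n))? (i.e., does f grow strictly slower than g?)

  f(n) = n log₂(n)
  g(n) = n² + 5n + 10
True

f(n) = n log₂(n) is O(n log n), and g(n) = n² + 5n + 10 is O(n²).
Since O(n log n) grows strictly slower than O(n²), f(n) = o(g(n)) is true.
This means lim(n→∞) f(n)/g(n) = 0.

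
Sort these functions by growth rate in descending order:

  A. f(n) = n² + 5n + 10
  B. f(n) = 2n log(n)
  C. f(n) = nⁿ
C > A > B

Comparing growth rates:
C = nⁿ is O(nⁿ)
A = n² + 5n + 10 is O(n²)
B = 2n log(n) is O(n log n)

Therefore, the order from fastest to slowest is: C > A > B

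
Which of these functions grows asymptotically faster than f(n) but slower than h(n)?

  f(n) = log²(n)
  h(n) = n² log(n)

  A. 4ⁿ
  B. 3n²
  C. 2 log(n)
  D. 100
B

We need g(n) with log²(n) = o(g(n)) and g(n) = o(n² log(n)), i.e. O(log² n) ≺ g ≺ O(n² log n).
Check each option:
  A. 4ⁿ — O(4ⁿ) does not grow strictly slower than h(n)
  B. 3n² — O(n²) is strictly between O(log² n) and O(n² log n) ✓
  C. 2 log(n) — O(log n) does not grow strictly faster than f(n)
  D. 100 — O(1) does not grow strictly faster than f(n)

Only option B (3n²) lies strictly between.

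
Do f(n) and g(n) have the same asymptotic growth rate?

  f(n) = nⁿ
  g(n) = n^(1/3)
False

f(n) = nⁿ is O(nⁿ), and g(n) = n^(1/3) is O(n^(1/3)).
Since they have different growth rates, f(n) = Θ(g(n)) is false.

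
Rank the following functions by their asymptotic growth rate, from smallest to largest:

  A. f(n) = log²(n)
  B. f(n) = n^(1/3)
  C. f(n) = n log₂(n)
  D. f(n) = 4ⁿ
A < B < C < D

Comparing growth rates:
A = log²(n) is O(log² n)
B = n^(1/3) is O(n^(1/3))
C = n log₂(n) is O(n log n)
D = 4ⁿ is O(4ⁿ)

Therefore, the order from slowest to fastest is: A < B < C < D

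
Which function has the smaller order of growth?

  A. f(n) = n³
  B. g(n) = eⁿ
A

f(n) = n³ is O(n³), while g(n) = eⁿ is O(eⁿ).
Since O(n³) grows slower than O(eⁿ), f(n) is dominated.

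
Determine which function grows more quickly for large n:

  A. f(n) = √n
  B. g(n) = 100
A

f(n) = √n is O(√n), while g(n) = 100 is O(1).
Since O(√n) grows faster than O(1), f(n) dominates.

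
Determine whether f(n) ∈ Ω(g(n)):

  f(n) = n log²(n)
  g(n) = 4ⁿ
False

f(n) = n log²(n) is O(n log² n), and g(n) = 4ⁿ is O(4ⁿ).
Since O(n log² n) grows slower than O(4ⁿ), f(n) = Ω(g(n)) is false.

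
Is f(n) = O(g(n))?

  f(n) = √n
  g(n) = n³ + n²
True

f(n) = √n is O(√n), and g(n) = n³ + n² is O(n³).
Since O(√n) ⊆ O(n³) (f grows no faster than g), f(n) = O(g(n)) is true.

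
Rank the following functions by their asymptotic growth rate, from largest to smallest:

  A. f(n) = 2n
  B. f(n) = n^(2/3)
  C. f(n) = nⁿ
C > A > B

Comparing growth rates:
C = nⁿ is O(nⁿ)
A = 2n is O(n)
B = n^(2/3) is O(n^(2/3))

Therefore, the order from fastest to slowest is: C > A > B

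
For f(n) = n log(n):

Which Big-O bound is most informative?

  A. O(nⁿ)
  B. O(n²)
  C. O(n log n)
C

f(n) = n log(n) is O(n log n).
All listed options are valid Big-O bounds (upper bounds),
but O(n log n) is the tightest (smallest valid bound).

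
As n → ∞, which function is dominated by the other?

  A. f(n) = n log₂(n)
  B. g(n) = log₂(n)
B

f(n) = n log₂(n) is O(n log n), while g(n) = log₂(n) is O(log n).
Since O(log n) grows slower than O(n log n), g(n) is dominated.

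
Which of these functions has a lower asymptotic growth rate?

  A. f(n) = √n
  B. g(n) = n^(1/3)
B

f(n) = √n is O(√n), while g(n) = n^(1/3) is O(n^(1/3)).
Since O(n^(1/3)) grows slower than O(√n), g(n) is dominated.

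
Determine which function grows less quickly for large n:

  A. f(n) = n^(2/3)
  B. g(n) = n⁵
A

f(n) = n^(2/3) is O(n^(2/3)), while g(n) = n⁵ is O(n⁵).
Since O(n^(2/3)) grows slower than O(n⁵), f(n) is dominated.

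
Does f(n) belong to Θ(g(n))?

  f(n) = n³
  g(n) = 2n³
True

f(n) = n³ and g(n) = 2n³ are both O(n³).
Since they have the same asymptotic growth rate, f(n) = Θ(g(n)) is true.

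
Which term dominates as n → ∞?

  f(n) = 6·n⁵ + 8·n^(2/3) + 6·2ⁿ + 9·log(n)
6·2ⁿ

Looking at each term:
  - 6·n⁵ is O(n⁵)
  - 8·n^(2/3) is O(n^(2/3))
  - 6·2ⁿ is O(2ⁿ)
  - 9·log(n) is O(log n)

The term 6·2ⁿ (O(2ⁿ)) grows fastest and dominates all others.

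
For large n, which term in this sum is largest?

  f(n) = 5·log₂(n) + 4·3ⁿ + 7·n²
4·3ⁿ

Looking at each term:
  - 5·log₂(n) is O(log n)
  - 4·3ⁿ is O(3ⁿ)
  - 7·n² is O(n²)

The term 4·3ⁿ (O(3ⁿ)) grows fastest and dominates all others.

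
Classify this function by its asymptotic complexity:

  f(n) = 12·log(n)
O(log n)

The dominant term in 12·log(n) is 12·log(n), which is Θ(log n).
Constants are absorbed, so the tightest bound is O(log n).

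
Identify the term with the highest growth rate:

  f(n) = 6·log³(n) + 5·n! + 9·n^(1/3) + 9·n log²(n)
5·n!

Looking at each term:
  - 6·log³(n) is O(log³ n)
  - 5·n! is O(n!)
  - 9·n^(1/3) is O(n^(1/3))
  - 9·n log²(n) is O(n log² n)

The term 5·n! (O(n!)) grows fastest and dominates all others.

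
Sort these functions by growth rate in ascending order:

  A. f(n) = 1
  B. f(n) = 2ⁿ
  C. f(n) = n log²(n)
A < C < B

Comparing growth rates:
A = 1 is O(1)
C = n log²(n) is O(n log² n)
B = 2ⁿ is O(2ⁿ)

Therefore, the order from slowest to fastest is: A < C < B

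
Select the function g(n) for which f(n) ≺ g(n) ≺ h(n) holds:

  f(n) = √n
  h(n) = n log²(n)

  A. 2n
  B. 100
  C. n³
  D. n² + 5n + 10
A

We need g(n) with √n = o(g(n)) and g(n) = o(n log²(n)), i.e. O(√n) ≺ g ≺ O(n log² n).
Check each option:
  A. 2n — O(n) is strictly between O(√n) and O(n log² n) ✓
  B. 100 — O(1) does not grow strictly faster than f(n)
  C. n³ — O(n³) does not grow strictly slower than h(n)
  D. n² + 5n + 10 — O(n²) does not grow strictly slower than h(n)

Only option A (2n) lies strictly between.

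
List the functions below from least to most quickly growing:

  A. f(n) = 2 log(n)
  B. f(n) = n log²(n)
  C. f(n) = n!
A < B < C

Comparing growth rates:
A = 2 log(n) is O(log n)
B = n log²(n) is O(n log² n)
C = n! is O(n!)

Therefore, the order from slowest to fastest is: A < B < C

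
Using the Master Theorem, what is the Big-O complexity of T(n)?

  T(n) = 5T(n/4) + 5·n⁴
Θ(n⁴)

Master Theorem: a = 5, b = 4, f(n) = 5·n⁴.
Compute the critical exponent d = log₄(5) = 1.161.
Compare f(n) = Θ(n⁴) against n^d:
  k = 4 > d = 1.161, so f(n) = Ω(n^(d+ε)) — Case 3.
  Regularity: a·(n/b)^4/n^4 = a/b^4 = 5/256 < 1 ✓.
  The top-level work dominates: T(n) = Θ(f(n)) = Θ(n⁴).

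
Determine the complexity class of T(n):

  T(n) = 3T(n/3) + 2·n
Θ(n log n)

Master Theorem: a = 3, b = 3, f(n) = 2·n.
Compute the critical exponent d = log₃(3) = 1.
Compare f(n) = Θ(n) against n^d:
  k = 1 = d, so f(n) = Θ(n^d) — Case 2.
  Work is balanced across levels: T(n) = Θ(n^d log n) = Θ(n log n).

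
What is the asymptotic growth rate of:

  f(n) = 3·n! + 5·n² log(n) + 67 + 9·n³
Θ(n!)

Order the terms by growth rate: 67 ≺ 5·n² log(n) ≺ 9·n³ ≺ 3·n!.
The fastest-growing term 3·n! dominates as n → ∞; dropping its constant factor gives Θ(n!).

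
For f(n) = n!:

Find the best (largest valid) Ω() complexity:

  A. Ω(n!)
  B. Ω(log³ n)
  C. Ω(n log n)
A

f(n) = n! is Ω(n!).
All listed options are valid Big-Ω bounds (lower bounds),
but Ω(n!) is the tightest (largest valid bound).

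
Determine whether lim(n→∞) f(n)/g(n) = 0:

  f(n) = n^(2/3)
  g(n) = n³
True

f(n) = n^(2/3) is O(n^(2/3)), and g(n) = n³ is O(n³).
Since O(n^(2/3)) grows strictly slower than O(n³), f(n) = o(g(n)) is true.
This means lim(n→∞) f(n)/g(n) = 0.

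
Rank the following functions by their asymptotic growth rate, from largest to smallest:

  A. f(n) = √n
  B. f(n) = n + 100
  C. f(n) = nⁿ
C > B > A

Comparing growth rates:
C = nⁿ is O(nⁿ)
B = n + 100 is O(n)
A = √n is O(√n)

Therefore, the order from fastest to slowest is: C > B > A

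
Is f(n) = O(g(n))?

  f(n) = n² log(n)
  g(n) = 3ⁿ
True

f(n) = n² log(n) is O(n² log n), and g(n) = 3ⁿ is O(3ⁿ).
Since O(n² log n) ⊆ O(3ⁿ) (f grows no faster than g), f(n) = O(g(n)) is true.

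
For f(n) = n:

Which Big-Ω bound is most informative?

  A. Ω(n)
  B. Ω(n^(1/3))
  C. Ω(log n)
A

f(n) = n is Ω(n).
All listed options are valid Big-Ω bounds (lower bounds),
but Ω(n) is the tightest (largest valid bound).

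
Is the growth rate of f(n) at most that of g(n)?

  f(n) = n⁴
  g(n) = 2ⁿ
True

f(n) = n⁴ is O(n⁴), and g(n) = 2ⁿ is O(2ⁿ).
Since O(n⁴) ⊆ O(2ⁿ) (f grows no faster than g), f(n) = O(g(n)) is true.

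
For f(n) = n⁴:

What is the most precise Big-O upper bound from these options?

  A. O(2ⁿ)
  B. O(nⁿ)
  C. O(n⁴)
C

f(n) = n⁴ is O(n⁴).
All listed options are valid Big-O bounds (upper bounds),
but O(n⁴) is the tightest (smallest valid bound).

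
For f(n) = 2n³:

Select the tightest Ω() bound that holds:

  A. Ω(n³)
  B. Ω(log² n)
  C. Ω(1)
A

f(n) = 2n³ is Ω(n³).
All listed options are valid Big-Ω bounds (lower bounds),
but Ω(n³) is the tightest (largest valid bound).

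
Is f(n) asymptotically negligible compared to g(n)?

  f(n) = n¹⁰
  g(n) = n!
True

f(n) = n¹⁰ is O(n¹⁰), and g(n) = n! is O(n!).
Since O(n¹⁰) grows strictly slower than O(n!), f(n) = o(g(n)) is true.
This means lim(n→∞) f(n)/g(n) = 0.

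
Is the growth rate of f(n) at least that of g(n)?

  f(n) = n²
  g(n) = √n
True

f(n) = n² is O(n²), and g(n) = √n is O(√n).
Since O(n²) grows at least as fast as O(√n), f(n) = Ω(g(n)) is true.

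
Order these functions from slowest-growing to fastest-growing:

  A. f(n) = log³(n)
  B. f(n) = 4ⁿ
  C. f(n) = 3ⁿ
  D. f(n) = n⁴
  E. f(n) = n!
A < D < C < B < E

Comparing growth rates:
A = log³(n) is O(log³ n)
D = n⁴ is O(n⁴)
C = 3ⁿ is O(3ⁿ)
B = 4ⁿ is O(4ⁿ)
E = n! is O(n!)

Therefore, the order from slowest to fastest is: A < D < C < B < E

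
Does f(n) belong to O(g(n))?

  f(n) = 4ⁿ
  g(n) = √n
False

f(n) = 4ⁿ is O(4ⁿ), and g(n) = √n is O(√n).
Since O(4ⁿ) grows faster than O(√n), f(n) = O(g(n)) is false.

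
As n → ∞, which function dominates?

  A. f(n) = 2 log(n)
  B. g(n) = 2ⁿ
B

f(n) = 2 log(n) is O(log n), while g(n) = 2ⁿ is O(2ⁿ).
Since O(2ⁿ) grows faster than O(log n), g(n) dominates.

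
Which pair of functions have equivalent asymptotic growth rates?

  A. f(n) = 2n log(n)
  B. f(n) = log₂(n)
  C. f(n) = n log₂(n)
A and C

Examining each function:
  A. 2n log(n) is O(n log n)
  B. log₂(n) is O(log n)
  C. n log₂(n) is O(n log n)

Functions A and C both have the same complexity class.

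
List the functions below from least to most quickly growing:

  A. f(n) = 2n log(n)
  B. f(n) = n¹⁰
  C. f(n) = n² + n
A < C < B

Comparing growth rates:
A = 2n log(n) is O(n log n)
C = n² + n is O(n²)
B = n¹⁰ is O(n¹⁰)

Therefore, the order from slowest to fastest is: A < C < B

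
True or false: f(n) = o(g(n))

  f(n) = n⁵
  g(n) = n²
False

f(n) = n⁵ is O(n⁵), and g(n) = n² is O(n²).
Since O(n⁵) grows faster than or equal to O(n²), f(n) = o(g(n)) is false.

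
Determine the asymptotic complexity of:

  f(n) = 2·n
O(n)

The dominant term in 2·n is 2·n, which is Θ(n).
Constants are absorbed, so the tightest bound is O(n).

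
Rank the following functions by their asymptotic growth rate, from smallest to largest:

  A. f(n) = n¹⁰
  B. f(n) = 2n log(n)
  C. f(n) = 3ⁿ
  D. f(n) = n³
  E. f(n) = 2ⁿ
B < D < A < E < C

Comparing growth rates:
B = 2n log(n) is O(n log n)
D = n³ is O(n³)
A = n¹⁰ is O(n¹⁰)
E = 2ⁿ is O(2ⁿ)
C = 3ⁿ is O(3ⁿ)

Therefore, the order from slowest to fastest is: B < D < A < E < C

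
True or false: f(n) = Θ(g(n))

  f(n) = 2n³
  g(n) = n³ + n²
True

f(n) = 2n³ and g(n) = n³ + n² are both O(n³).
Since they have the same asymptotic growth rate, f(n) = Θ(g(n)) is true.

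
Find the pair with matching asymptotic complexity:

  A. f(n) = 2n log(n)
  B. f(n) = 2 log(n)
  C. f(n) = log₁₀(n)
B and C

Examining each function:
  A. 2n log(n) is O(n log n)
  B. 2 log(n) is O(log n)
  C. log₁₀(n) is O(log n)

Functions B and C both have the same complexity class.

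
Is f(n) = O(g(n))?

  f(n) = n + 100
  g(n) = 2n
True

f(n) = n + 100 and g(n) = 2n are both O(n).
Big-O permits equal growth rates (f ≤ c·g for some c), so f(n) = O(g(n)) is true.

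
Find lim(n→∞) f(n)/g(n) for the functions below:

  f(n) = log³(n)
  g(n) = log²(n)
∞

Since log³(n) (O(log³ n)) grows faster than log²(n) (O(log² n)),
the ratio f(n)/g(n) → ∞ as n → ∞.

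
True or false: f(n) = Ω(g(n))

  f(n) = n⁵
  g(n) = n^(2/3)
True

f(n) = n⁵ is O(n⁵), and g(n) = n^(2/3) is O(n^(2/3)).
Since O(n⁵) grows at least as fast as O(n^(2/3)), f(n) = Ω(g(n)) is true.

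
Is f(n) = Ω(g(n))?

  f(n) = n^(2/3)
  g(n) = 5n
False

f(n) = n^(2/3) is O(n^(2/3)), and g(n) = 5n is O(n).
Since O(n^(2/3)) grows slower than O(n), f(n) = Ω(g(n)) is false.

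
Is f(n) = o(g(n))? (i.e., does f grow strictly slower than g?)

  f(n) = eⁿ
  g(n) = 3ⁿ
True

f(n) = eⁿ is O(eⁿ), and g(n) = 3ⁿ is O(3ⁿ).
Since O(eⁿ) grows strictly slower than O(3ⁿ), f(n) = o(g(n)) is true.
This means lim(n→∞) f(n)/g(n) = 0.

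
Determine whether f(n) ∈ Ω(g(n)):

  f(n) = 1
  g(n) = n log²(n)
False

f(n) = 1 is O(1), and g(n) = n log²(n) is O(n log² n).
Since O(1) grows slower than O(n log² n), f(n) = Ω(g(n)) is false.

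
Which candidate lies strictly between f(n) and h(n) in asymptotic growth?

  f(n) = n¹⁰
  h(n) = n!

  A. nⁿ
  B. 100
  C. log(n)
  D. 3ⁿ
D

We need g(n) with n¹⁰ = o(g(n)) and g(n) = o(n!), i.e. O(n¹⁰) ≺ g ≺ O(n!).
Check each option:
  A. nⁿ — O(nⁿ) does not grow strictly slower than h(n)
  B. 100 — O(1) does not grow strictly faster than f(n)
  C. log(n) — O(log n) does not grow strictly faster than f(n)
  D. 3ⁿ — O(3ⁿ) is strictly between O(n¹⁰) and O(n!) ✓

Only option D (3ⁿ) lies strictly between.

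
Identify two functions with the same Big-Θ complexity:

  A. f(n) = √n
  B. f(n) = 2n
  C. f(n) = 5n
B and C

Examining each function:
  A. √n is O(√n)
  B. 2n is O(n)
  C. 5n is O(n)

Functions B and C both have the same complexity class.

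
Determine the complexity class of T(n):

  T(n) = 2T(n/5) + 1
Θ(n^log₅(2))

Master Theorem: a = 2, b = 5, f(n) = 1.
Compute the critical exponent d = log₅(2) = 0.431.
Compare f(n) = Θ(1) against n^d:
  k = 0 < d = 0.431, so f(n) = O(n^(d-ε)) — Case 1.
  The recursion cost dominates: T(n) = Θ(n^d) = Θ(n^log₅(2)).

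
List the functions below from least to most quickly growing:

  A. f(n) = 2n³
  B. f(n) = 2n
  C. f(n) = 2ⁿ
B < A < C

Comparing growth rates:
B = 2n is O(n)
A = 2n³ is O(n³)
C = 2ⁿ is O(2ⁿ)

Therefore, the order from slowest to fastest is: B < A < C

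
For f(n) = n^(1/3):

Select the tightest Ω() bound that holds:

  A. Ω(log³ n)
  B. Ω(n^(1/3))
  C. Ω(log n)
B

f(n) = n^(1/3) is Ω(n^(1/3)).
All listed options are valid Big-Ω bounds (lower bounds),
but Ω(n^(1/3)) is the tightest (largest valid bound).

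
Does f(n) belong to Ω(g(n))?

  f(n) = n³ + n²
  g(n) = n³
True

f(n) = n³ + n² and g(n) = n³ are both O(n³).
Big-Ω permits equal growth rates (f ≥ c·g for some c > 0), so f(n) = Ω(g(n)) is true.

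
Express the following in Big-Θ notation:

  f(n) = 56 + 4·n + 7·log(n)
Θ(n)

Order the terms by growth rate: 56 ≺ 7·log(n) ≺ 4·n.
The fastest-growing term 4·n dominates as n → ∞; dropping its constant factor gives Θ(n).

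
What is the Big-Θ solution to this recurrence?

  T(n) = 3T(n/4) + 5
Θ(n^log₄(3))

Master Theorem: a = 3, b = 4, f(n) = 5.
Compute the critical exponent d = log₄(3) = 0.792.
Compare f(n) = Θ(1) against n^d:
  k = 0 < d = 0.792, so f(n) = O(n^(d-ε)) — Case 1.
  The recursion cost dominates: T(n) = Θ(n^d) = Θ(n^log₄(3)).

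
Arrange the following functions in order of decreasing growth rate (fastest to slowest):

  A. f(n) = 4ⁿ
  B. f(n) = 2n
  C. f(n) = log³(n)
A > B > C

Comparing growth rates:
A = 4ⁿ is O(4ⁿ)
B = 2n is O(n)
C = log³(n) is O(log³ n)

Therefore, the order from fastest to slowest is: A > B > C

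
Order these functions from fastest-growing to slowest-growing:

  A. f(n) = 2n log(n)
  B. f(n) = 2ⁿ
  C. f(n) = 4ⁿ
C > B > A

Comparing growth rates:
C = 4ⁿ is O(4ⁿ)
B = 2ⁿ is O(2ⁿ)
A = 2n log(n) is O(n log n)

Therefore, the order from fastest to slowest is: C > B > A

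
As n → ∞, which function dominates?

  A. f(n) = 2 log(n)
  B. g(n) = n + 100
B

f(n) = 2 log(n) is O(log n), while g(n) = n + 100 is O(n).
Since O(n) grows faster than O(log n), g(n) dominates.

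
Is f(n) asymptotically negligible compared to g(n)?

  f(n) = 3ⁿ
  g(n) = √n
False

f(n) = 3ⁿ is O(3ⁿ), and g(n) = √n is O(√n).
Since O(3ⁿ) grows faster than or equal to O(√n), f(n) = o(g(n)) is false.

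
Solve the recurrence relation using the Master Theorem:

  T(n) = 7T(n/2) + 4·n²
Θ(n^log₂(7))

Master Theorem: a = 7, b = 2, f(n) = 4·n².
Compute the critical exponent d = log₂(7) = 2.807.
Compare f(n) = Θ(n²) against n^d:
  k = 2 < d = 2.807, so f(n) = O(n^(d-ε)) — Case 1.
  The recursion cost dominates: T(n) = Θ(n^d) = Θ(n^log₂(7)).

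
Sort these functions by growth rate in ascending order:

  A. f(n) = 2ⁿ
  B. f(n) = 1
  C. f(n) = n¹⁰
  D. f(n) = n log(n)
B < D < C < A

Comparing growth rates:
B = 1 is O(1)
D = n log(n) is O(n log n)
C = n¹⁰ is O(n¹⁰)
A = 2ⁿ is O(2ⁿ)

Therefore, the order from slowest to fastest is: B < D < C < A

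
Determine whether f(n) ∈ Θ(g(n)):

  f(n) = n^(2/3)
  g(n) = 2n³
False

f(n) = n^(2/3) is O(n^(2/3)), and g(n) = 2n³ is O(n³).
Since they have different growth rates, f(n) = Θ(g(n)) is false.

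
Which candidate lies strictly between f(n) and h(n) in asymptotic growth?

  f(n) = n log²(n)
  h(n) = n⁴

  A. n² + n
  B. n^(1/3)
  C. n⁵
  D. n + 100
A

We need g(n) with n log²(n) = o(g(n)) and g(n) = o(n⁴), i.e. O(n log² n) ≺ g ≺ O(n⁴).
Check each option:
  A. n² + n — O(n²) is strictly between O(n log² n) and O(n⁴) ✓
  B. n^(1/3) — O(n^(1/3)) does not grow strictly faster than f(n)
  C. n⁵ — O(n⁵) does not grow strictly slower than h(n)
  D. n + 100 — O(n) does not grow strictly faster than f(n)

Only option A (n² + n) lies strictly between.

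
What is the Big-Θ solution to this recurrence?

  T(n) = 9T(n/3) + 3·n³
Θ(n³)

Master Theorem: a = 9, b = 3, f(n) = 3·n³.
Compute the critical exponent d = log₃(9) = 2.
Compare f(n) = Θ(n³) against n^d:
  k = 3 > d = 2, so f(n) = Ω(n^(d+ε)) — Case 3.
  Regularity: a·(n/b)^3/n^3 = a/b^3 = 9/27 < 1 ✓.
  The top-level work dominates: T(n) = Θ(f(n)) = Θ(n³).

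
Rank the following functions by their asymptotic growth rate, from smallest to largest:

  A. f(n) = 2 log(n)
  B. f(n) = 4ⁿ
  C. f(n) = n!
A < B < C

Comparing growth rates:
A = 2 log(n) is O(log n)
B = 4ⁿ is O(4ⁿ)
C = n! is O(n!)

Therefore, the order from slowest to fastest is: A < B < C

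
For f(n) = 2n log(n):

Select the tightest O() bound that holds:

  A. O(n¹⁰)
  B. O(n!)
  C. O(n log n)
C

f(n) = 2n log(n) is O(n log n).
All listed options are valid Big-O bounds (upper bounds),
but O(n log n) is the tightest (smallest valid bound).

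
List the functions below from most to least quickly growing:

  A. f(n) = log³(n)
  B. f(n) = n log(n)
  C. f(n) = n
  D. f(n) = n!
D > B > C > A

Comparing growth rates:
D = n! is O(n!)
B = n log(n) is O(n log n)
C = n is O(n)
A = log³(n) is O(log³ n)

Therefore, the order from fastest to slowest is: D > B > C > A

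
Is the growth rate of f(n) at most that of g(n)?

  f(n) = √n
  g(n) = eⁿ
True

f(n) = √n is O(√n), and g(n) = eⁿ is O(eⁿ).
Since O(√n) ⊆ O(eⁿ) (f grows no faster than g), f(n) = O(g(n)) is true.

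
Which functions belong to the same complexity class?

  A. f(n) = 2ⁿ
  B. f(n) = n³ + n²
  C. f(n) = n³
B and C

Examining each function:
  A. 2ⁿ is O(2ⁿ)
  B. n³ + n² is O(n³)
  C. n³ is O(n³)

Functions B and C both have the same complexity class.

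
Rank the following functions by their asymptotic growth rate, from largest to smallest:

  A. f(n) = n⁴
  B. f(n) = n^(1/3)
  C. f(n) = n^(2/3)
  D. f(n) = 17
A > C > B > D

Comparing growth rates:
A = n⁴ is O(n⁴)
C = n^(2/3) is O(n^(2/3))
B = n^(1/3) is O(n^(1/3))
D = 17 is O(1)

Therefore, the order from fastest to slowest is: A > C > B > D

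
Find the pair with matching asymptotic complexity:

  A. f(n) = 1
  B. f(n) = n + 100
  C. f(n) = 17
A and C

Examining each function:
  A. 1 is O(1)
  B. n + 100 is O(n)
  C. 17 is O(1)

Functions A and C both have the same complexity class.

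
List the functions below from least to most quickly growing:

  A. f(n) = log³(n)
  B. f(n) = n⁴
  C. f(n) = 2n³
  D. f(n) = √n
A < D < C < B

Comparing growth rates:
A = log³(n) is O(log³ n)
D = √n is O(√n)
C = 2n³ is O(n³)
B = n⁴ is O(n⁴)

Therefore, the order from slowest to fastest is: A < D < C < B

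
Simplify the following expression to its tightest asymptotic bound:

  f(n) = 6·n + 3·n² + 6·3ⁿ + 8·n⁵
Θ(3ⁿ)

Order the terms by growth rate: 6·n ≺ 3·n² ≺ 8·n⁵ ≺ 6·3ⁿ.
The fastest-growing term 6·3ⁿ dominates as n → ∞; dropping its constant factor gives Θ(3ⁿ).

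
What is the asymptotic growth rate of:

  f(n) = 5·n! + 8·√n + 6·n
Θ(n!)

Order the terms by growth rate: 8·√n ≺ 6·n ≺ 5·n!.
The fastest-growing term 5·n! dominates as n → ∞; dropping its constant factor gives Θ(n!).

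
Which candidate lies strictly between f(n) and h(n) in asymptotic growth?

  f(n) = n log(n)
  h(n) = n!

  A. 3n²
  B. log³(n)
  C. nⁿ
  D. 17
A

We need g(n) with n log(n) = o(g(n)) and g(n) = o(n!), i.e. O(n log n) ≺ g ≺ O(n!).
Check each option:
  A. 3n² — O(n²) is strictly between O(n log n) and O(n!) ✓
  B. log³(n) — O(log³ n) does not grow strictly faster than f(n)
  C. nⁿ — O(nⁿ) does not grow strictly slower than h(n)
  D. 17 — O(1) does not grow strictly faster than f(n)

Only option A (3n²) lies strictly between.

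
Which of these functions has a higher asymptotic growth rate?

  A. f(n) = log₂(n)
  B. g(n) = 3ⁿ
B

f(n) = log₂(n) is O(log n), while g(n) = 3ⁿ is O(3ⁿ).
Since O(3ⁿ) grows faster than O(log n), g(n) dominates.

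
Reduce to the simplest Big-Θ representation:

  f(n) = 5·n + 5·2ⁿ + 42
Θ(2ⁿ)

Order the terms by growth rate: 42 ≺ 5·n ≺ 5·2ⁿ.
The fastest-growing term 5·2ⁿ dominates as n → ∞; dropping its constant factor gives Θ(2ⁿ).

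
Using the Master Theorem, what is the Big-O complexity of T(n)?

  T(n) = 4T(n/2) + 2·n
Θ(n²)

Master Theorem: a = 4, b = 2, f(n) = 2·n.
Compute the critical exponent d = log₂(4) = 2.
Compare f(n) = Θ(n) against n^d:
  k = 1 < d = 2, so f(n) = O(n^(d-ε)) — Case 1.
  The recursion cost dominates: T(n) = Θ(n^d) = Θ(n²).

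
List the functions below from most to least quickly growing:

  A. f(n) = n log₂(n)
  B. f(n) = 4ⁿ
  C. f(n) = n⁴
B > C > A

Comparing growth rates:
B = 4ⁿ is O(4ⁿ)
C = n⁴ is O(n⁴)
A = n log₂(n) is O(n log n)

Therefore, the order from fastest to slowest is: B > C > A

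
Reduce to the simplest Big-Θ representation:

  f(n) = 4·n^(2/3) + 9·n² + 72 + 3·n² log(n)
Θ(n² log n)

Order the terms by growth rate: 72 ≺ 4·n^(2/3) ≺ 9·n² ≺ 3·n² log(n).
The fastest-growing term 3·n² log(n) dominates as n → ∞; dropping its constant factor gives Θ(n² log n).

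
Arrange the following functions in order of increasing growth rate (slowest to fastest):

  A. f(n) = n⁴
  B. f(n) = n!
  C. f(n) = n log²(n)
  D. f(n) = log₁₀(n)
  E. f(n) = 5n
D < E < C < A < B

Comparing growth rates:
D = log₁₀(n) is O(log n)
E = 5n is O(n)
C = n log²(n) is O(n log² n)
A = n⁴ is O(n⁴)
B = n! is O(n!)

Therefore, the order from slowest to fastest is: D < E < C < A < B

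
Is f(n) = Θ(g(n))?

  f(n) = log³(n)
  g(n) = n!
False

f(n) = log³(n) is O(log³ n), and g(n) = n! is O(n!).
Since they have different growth rates, f(n) = Θ(g(n)) is false.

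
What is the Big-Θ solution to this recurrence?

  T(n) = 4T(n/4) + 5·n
Θ(n log n)

Master Theorem: a = 4, b = 4, f(n) = 5·n.
Compute the critical exponent d = log₄(4) = 1.
Compare f(n) = Θ(n) against n^d:
  k = 1 = d, so f(n) = Θ(n^d) — Case 2.
  Work is balanced across levels: T(n) = Θ(n^d log n) = Θ(n log n).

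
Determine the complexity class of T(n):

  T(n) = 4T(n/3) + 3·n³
Θ(n³)

Master Theorem: a = 4, b = 3, f(n) = 3·n³.
Compute the critical exponent d = log₃(4) = 1.262.
Compare f(n) = Θ(n³) against n^d:
  k = 3 > d = 1.262, so f(n) = Ω(n^(d+ε)) — Case 3.
  Regularity: a·(n/b)^3/n^3 = a/b^3 = 4/27 < 1 ✓.
  The top-level work dominates: T(n) = Θ(f(n)) = Θ(n³).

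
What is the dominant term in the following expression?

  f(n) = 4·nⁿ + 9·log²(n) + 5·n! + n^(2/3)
4·nⁿ

Looking at each term:
  - 4·nⁿ is O(nⁿ)
  - 9·log²(n) is O(log² n)
  - 5·n! is O(n!)
  - n^(2/3) is O(n^(2/3))

The term 4·nⁿ (O(nⁿ)) grows fastest and dominates all others.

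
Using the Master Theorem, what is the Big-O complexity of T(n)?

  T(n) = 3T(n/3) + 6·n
Θ(n log n)

Master Theorem: a = 3, b = 3, f(n) = 6·n.
Compute the critical exponent d = log₃(3) = 1.
Compare f(n) = Θ(n) against n^d:
  k = 1 = d, so f(n) = Θ(n^d) — Case 2.
  Work is balanced across levels: T(n) = Θ(n^d log n) = Θ(n log n).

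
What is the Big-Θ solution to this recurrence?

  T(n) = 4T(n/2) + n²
Θ(n² log n)

Master Theorem: a = 4, b = 2, f(n) = n².
Compute the critical exponent d = log₂(4) = 2.
Compare f(n) = Θ(n²) against n^d:
  k = 2 = d, so f(n) = Θ(n^d) — Case 2.
  Work is balanced across levels: T(n) = Θ(n^d log n) = Θ(n² log n).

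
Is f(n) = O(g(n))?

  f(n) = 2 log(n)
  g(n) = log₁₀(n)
True

f(n) = 2 log(n) and g(n) = log₁₀(n) are both O(log n).
Big-O permits equal growth rates (f ≤ c·g for some c), so f(n) = O(g(n)) is true.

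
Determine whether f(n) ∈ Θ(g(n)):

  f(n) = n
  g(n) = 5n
True

f(n) = n and g(n) = 5n are both O(n).
Since they have the same asymptotic growth rate, f(n) = Θ(g(n)) is true.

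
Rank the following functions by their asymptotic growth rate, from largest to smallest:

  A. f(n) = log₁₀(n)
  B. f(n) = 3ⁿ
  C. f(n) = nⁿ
C > B > A

Comparing growth rates:
C = nⁿ is O(nⁿ)
B = 3ⁿ is O(3ⁿ)
A = log₁₀(n) is O(log n)

Therefore, the order from fastest to slowest is: C > B > A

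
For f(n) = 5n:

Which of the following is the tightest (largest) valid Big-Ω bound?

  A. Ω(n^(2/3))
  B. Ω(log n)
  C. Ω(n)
C

f(n) = 5n is Ω(n).
All listed options are valid Big-Ω bounds (lower bounds),
but Ω(n) is the tightest (largest valid bound).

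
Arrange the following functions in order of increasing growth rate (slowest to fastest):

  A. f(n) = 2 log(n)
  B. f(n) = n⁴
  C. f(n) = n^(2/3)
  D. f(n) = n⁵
A < C < B < D

Comparing growth rates:
A = 2 log(n) is O(log n)
C = n^(2/3) is O(n^(2/3))
B = n⁴ is O(n⁴)
D = n⁵ is O(n⁵)

Therefore, the order from slowest to fastest is: A < C < B < D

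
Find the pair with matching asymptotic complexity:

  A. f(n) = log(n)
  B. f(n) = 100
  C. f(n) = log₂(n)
A and C

Examining each function:
  A. log(n) is O(log n)
  B. 100 is O(1)
  C. log₂(n) is O(log n)

Functions A and C both have the same complexity class.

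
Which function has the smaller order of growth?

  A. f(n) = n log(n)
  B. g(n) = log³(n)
B

f(n) = n log(n) is O(n log n), while g(n) = log³(n) is O(log³ n).
Since O(log³ n) grows slower than O(n log n), g(n) is dominated.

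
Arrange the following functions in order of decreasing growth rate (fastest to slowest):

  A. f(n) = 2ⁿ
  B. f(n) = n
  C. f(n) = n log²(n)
A > C > B

Comparing growth rates:
A = 2ⁿ is O(2ⁿ)
C = n log²(n) is O(n log² n)
B = n is O(n)

Therefore, the order from fastest to slowest is: A > C > B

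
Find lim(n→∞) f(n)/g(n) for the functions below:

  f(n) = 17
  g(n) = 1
17

Since 17 and 1 have the same growth rate (O(1)),
the ratio converges to a constant: 17.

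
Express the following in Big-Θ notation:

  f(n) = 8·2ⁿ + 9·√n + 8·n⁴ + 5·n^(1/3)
Θ(2ⁿ)

Order the terms by growth rate: 5·n^(1/3) ≺ 9·√n ≺ 8·n⁴ ≺ 8·2ⁿ.
The fastest-growing term 8·2ⁿ dominates as n → ∞; dropping its constant factor gives Θ(2ⁿ).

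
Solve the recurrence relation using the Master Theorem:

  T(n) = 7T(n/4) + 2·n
Θ(n^log₄(7))

Master Theorem: a = 7, b = 4, f(n) = 2·n.
Compute the critical exponent d = log₄(7) = 1.404.
Compare f(n) = Θ(n) against n^d:
  k = 1 < d = 1.404, so f(n) = O(n^(d-ε)) — Case 1.
  The recursion cost dominates: T(n) = Θ(n^d) = Θ(n^log₄(7)).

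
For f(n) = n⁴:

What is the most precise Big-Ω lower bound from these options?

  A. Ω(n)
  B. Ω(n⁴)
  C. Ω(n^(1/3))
B

f(n) = n⁴ is Ω(n⁴).
All listed options are valid Big-Ω bounds (lower bounds),
but Ω(n⁴) is the tightest (largest valid bound).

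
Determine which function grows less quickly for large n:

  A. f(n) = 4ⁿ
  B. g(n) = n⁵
B

f(n) = 4ⁿ is O(4ⁿ), while g(n) = n⁵ is O(n⁵).
Since O(n⁵) grows slower than O(4ⁿ), g(n) is dominated.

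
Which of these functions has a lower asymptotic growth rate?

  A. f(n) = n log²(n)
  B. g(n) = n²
A

f(n) = n log²(n) is O(n log² n), while g(n) = n² is O(n²).
Since O(n log² n) grows slower than O(n²), f(n) is dominated.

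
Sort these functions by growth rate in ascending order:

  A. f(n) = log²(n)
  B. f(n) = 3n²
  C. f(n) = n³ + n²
A < B < C

Comparing growth rates:
A = log²(n) is O(log² n)
B = 3n² is O(n²)
C = n³ + n² is O(n³)

Therefore, the order from slowest to fastest is: A < B < C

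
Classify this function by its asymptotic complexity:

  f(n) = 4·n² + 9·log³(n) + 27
O(n²)

The dominant term in 4·n² + 9·log³(n) + 27 is 4·n², which is Θ(n²).
Lower-order terms (9·log³(n), 27) are asymptotically negligible.
Constants are absorbed, so the tightest bound is O(n²).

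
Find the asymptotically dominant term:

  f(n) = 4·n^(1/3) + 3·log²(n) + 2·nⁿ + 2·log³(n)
2·nⁿ

Looking at each term:
  - 4·n^(1/3) is O(n^(1/3))
  - 3·log²(n) is O(log² n)
  - 2·nⁿ is O(nⁿ)
  - 2·log³(n) is O(log³ n)

The term 2·nⁿ (O(nⁿ)) grows fastest and dominates all others.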